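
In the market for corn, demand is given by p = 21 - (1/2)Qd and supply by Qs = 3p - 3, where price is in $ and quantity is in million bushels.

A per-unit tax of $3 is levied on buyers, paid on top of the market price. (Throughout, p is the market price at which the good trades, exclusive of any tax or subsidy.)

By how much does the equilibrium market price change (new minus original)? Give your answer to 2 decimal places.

Initially, 42 - 2p = 3p - 3, so 45 = 5p and p = 9, Q = 24.
Since buyers pay the price plus the tax, the effective demand curve becomes Qd = 36 - 2p.
Setting them equal: 36 - 2p = 3p - 3 → 39 = 5p, so p = 7.8 and Q = 20.4.
Δp = 7.8 − 9 = -1.20.

-1.20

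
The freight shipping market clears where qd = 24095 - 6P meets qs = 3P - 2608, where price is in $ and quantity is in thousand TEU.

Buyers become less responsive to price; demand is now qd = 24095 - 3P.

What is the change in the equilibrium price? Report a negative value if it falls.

Original equilibrium: 24095 - 6P = 3P - 2608 gives 26703 = 9P, so P = 2967 and q = 6293.
After the shift, demand is qd = 24095 - 3P and supply is qs = 3P - 2608.
New equilibrium: 24095 - 3P = 3P - 2608 ⇒ 26703 = 6P ⇒ P = 4450.5, q = 10743.5.
ΔP = 4450.5 − 2967 = +1483.5.

+1483.5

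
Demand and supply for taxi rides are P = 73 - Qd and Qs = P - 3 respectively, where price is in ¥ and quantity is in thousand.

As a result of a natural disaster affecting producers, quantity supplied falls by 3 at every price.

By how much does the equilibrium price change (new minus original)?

+1.5

Original equilibrium: 73 - P = P - 3 gives 76 = 2P, so P = 38 and Q = 35.
The shock moves the curves to Qd = 73 - P and Qs = P - 6.
Clearing the new market: 73 - P = P - 6, so P = 39.5 and Q = 33.5.
ΔP = 39.5 − 38 = +1.5.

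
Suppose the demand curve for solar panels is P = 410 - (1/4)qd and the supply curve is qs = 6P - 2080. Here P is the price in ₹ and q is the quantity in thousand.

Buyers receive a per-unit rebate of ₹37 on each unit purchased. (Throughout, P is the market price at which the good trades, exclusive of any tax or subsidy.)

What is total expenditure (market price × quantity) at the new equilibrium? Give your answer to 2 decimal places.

93141.44

Original equilibrium: 1640 - 4P = 6P - 2080 gives 3720 = 10P, so P = 372 and q = 152.
Since buyers' out-of-pocket price is the market price minus the rebate, the effective demand curve becomes qd = 1788 - 4P.
New equilibrium: 1788 - 4P = 6P - 2080 ⇒ 3868 = 10P ⇒ P = 386.8, q = 240.8.
New expenditure = 386.8 × 240.8 = 93141.44.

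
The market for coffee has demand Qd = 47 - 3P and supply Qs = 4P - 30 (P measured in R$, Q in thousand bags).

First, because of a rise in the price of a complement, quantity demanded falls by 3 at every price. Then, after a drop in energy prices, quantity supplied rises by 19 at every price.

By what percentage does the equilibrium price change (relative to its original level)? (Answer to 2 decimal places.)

Initially, 47 - 3P = 4P - 30, so 77 = 7P and P = 11, Q = 14.
The new curves are Qd = 44 - 3P (demand) and Qs = 4P - 11 (supply).
New equilibrium: 44 - 3P = 4P - 11 ⇒ 55 = 7P ⇒ P = 55/7 ≈ 7.8571, Q = 143/7 ≈ 20.4286.
%ΔP = (7.8571 − 11) / 11 × 100 = -28.57%.

-28.57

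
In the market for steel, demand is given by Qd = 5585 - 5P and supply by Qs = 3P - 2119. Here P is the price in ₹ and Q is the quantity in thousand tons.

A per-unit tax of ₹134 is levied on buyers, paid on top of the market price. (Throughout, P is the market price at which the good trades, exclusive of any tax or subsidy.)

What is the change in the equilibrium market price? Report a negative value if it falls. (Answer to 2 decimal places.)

-83.75

Original equilibrium: 5585 - 5P = 3P - 2119 gives 7704 = 8P, so P = 963 and Q = 770.
Since buyers pay the price plus the tax, the effective demand curve becomes Qd = 4915 - 5P.
New equilibrium: 4915 - 5P = 3P - 2119 ⇒ 7034 = 8P ⇒ P = 879.25, Q = 518.75.
ΔP = 879.25 − 963 = -83.75.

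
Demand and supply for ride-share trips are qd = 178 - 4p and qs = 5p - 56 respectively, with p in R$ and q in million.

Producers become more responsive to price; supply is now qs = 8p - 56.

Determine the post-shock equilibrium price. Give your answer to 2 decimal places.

19.50

Initially, 178 - 4p = 5p - 56, so 234 = 9p and p = 26, q = 74.
The shock moves the curves to qd = 178 - 4p and qs = 8p - 56.
Setting them equal: 178 - 4p = 8p - 56 → 234 = 12p, so p = 19.5 and q = 100.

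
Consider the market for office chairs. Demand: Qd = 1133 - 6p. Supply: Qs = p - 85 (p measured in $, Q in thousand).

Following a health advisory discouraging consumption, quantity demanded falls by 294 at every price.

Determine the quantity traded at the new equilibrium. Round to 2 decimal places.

Initially, 1133 - 6p = p - 85, so 1218 = 7p and p = 174, Q = 89.
With the change applied: demand Qd = 839 - 6p, supply Qs = p - 85.
Equate the new curves: 839 - 6p = p - 85, giving 924 = 7p, p = 132, Q = 47.

47.00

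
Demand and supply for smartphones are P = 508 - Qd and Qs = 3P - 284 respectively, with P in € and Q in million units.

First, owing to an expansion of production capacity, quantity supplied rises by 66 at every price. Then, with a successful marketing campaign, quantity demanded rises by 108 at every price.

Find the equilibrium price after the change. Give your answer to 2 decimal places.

Solve the original market: 508 - P = 3P - 284, hence P = 198 and Q = 310.
With the change applied: demand Qd = 616 - P, supply Qs = 3P - 218.
Setting them equal: 616 - P = 3P - 218 → 834 = 4P, so P = 208.5 and Q = 407.5.

208.50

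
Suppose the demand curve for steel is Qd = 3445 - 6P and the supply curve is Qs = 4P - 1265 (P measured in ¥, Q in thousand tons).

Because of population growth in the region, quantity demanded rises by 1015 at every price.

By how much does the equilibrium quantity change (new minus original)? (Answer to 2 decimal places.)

Before the shock: 3445 - 6P = 4P - 1265 ⇒ 4710 = 10P ⇒ P = 471, Q = 619.
The shock moves the curves to Qd = 4460 - 6P and Qs = 4P - 1265.
Clearing the new market: 4460 - 6P = 4P - 1265, so P = 572.5 and Q = 1025.
ΔQ = 1025 − 619 = +406.00.

+406.00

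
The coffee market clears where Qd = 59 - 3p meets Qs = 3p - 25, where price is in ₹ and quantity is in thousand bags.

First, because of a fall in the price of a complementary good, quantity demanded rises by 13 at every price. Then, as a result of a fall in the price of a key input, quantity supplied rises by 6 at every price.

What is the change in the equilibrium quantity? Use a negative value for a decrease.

+9.5

Before the shock: 59 - 3p = 3p - 25 ⇒ 84 = 6p ⇒ p = 14, Q = 17.
The shock moves the curves to Qd = 72 - 3p and Qs = 3p - 19.
New equilibrium: 72 - 3p = 3p - 19 ⇒ 91 = 6p ⇒ p = 91/6 ≈ 15.1667, Q = 26.5.
ΔQ = 26.5 − 17 = +9.5.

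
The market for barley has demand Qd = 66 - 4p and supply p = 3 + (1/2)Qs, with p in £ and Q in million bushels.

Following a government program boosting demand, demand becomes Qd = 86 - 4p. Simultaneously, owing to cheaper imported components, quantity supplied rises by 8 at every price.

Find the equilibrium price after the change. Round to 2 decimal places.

14.00

Before the shock: 66 - 4p = 2p - 6 ⇒ 72 = 6p ⇒ p = 12, Q = 18.
After the shift, demand is Qd = 86 - 4p and supply is Qs = 2p + 2.
Setting them equal: 86 - 4p = 2p + 2 → 84 = 6p, so p = 14 and Q = 30.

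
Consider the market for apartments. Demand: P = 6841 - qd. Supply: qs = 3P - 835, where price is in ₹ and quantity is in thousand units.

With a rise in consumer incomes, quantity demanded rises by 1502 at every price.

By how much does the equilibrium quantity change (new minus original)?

Initially, 6841 - P = 3P - 835, so 7676 = 4P and P = 1919, q = 4922.
With the change applied: demand qd = 8343 - P, supply qs = 3P - 835.
Setting them equal: 8343 - P = 3P - 835 → 9178 = 4P, so P = 2294.5 and q = 6048.5.
Δq = 6048.5 − 4922 = +1126.5.

+1126.5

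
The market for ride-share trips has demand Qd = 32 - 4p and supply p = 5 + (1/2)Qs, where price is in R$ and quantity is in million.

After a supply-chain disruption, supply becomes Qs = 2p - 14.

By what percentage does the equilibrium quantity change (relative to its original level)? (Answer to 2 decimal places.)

Original equilibrium: 32 - 4p = 2p - 10 gives 42 = 6p, so p = 7 and Q = 4.
The shock moves the curves to Qd = 32 - 4p and Qs = 2p - 14.
New equilibrium: 32 - 4p = 2p - 14 ⇒ 46 = 6p ⇒ p = 23/3 ≈ 7.6667, Q = 4/3 ≈ 1.3333.
%ΔQ = (1.3333 − 4) / 4 × 100 = -66.67%.

-66.67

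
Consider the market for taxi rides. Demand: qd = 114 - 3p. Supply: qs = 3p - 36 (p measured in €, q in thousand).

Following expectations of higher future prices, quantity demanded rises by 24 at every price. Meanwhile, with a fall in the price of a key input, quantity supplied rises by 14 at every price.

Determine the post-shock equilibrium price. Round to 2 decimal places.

26.67

Solve the original market: 114 - 3p = 3p - 36, hence p = 25 and q = 39.
After the shift, demand is qd = 138 - 3p and supply is qs = 3p - 22.
Equate the new curves: 138 - 3p = 3p - 22, giving 160 = 6p, p = 80/3 ≈ 26.6667, q = 58.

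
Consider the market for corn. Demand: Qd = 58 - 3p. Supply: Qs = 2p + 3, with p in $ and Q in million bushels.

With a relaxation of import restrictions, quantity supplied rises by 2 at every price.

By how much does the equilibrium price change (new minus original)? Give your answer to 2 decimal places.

Original equilibrium: 58 - 3p = 2p + 3 gives 55 = 5p, so p = 11 and Q = 25.
After the shift, demand is Qd = 58 - 3p and supply is Qs = 2p + 5.
New equilibrium: 58 - 3p = 2p + 5 ⇒ 53 = 5p ⇒ p = 10.6, Q = 26.2.
Δp = 10.6 − 11 = -0.40.

-0.40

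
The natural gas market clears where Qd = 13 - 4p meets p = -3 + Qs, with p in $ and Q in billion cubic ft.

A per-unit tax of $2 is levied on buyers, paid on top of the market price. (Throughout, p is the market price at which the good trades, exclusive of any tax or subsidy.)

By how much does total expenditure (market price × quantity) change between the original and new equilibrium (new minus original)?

-8.64

Original equilibrium: 13 - 4p = p + 3 gives 10 = 5p, so p = 2 and Q = 5.
Since buyers pay the price plus the tax, the effective demand curve becomes Qd = 5 - 4p.
Equate the new curves: 5 - 4p = p + 3, giving 2 = 5p, p = 0.4, Q = 3.4.
Expenditure moves from 2×5 = 10 to 0.4×3.4 = 1.36; change = -8.64.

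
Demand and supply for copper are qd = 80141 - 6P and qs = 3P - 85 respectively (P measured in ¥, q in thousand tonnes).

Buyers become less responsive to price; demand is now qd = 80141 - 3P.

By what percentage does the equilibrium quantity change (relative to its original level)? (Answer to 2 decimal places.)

Solve the original market: 80141 - 6P = 3P - 85, hence P = 8914 and q = 26657.
After the shift, demand is qd = 80141 - 3P and supply is qs = 3P - 85.
Setting them equal: 80141 - 3P = 3P - 85 → 80226 = 6P, so P = 13371 and q = 40028.
%Δq = (40028 − 26657) / 26657 × 100 = +50.16%.

+50.16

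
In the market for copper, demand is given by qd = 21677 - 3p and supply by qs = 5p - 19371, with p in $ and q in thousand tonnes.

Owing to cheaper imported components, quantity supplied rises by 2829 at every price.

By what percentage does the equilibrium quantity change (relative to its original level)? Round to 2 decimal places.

+16.88

Original equilibrium: 21677 - 3p = 5p - 19371 gives 41048 = 8p, so p = 5131 and q = 6284.
The shock moves the curves to qd = 21677 - 3p and qs = 5p - 16542.
New equilibrium: 21677 - 3p = 5p - 16542 ⇒ 38219 = 8p ⇒ p = 4777.375, q = 7344.875.
%Δq = (7344.875 − 6284) / 6284 × 100 = +16.88%.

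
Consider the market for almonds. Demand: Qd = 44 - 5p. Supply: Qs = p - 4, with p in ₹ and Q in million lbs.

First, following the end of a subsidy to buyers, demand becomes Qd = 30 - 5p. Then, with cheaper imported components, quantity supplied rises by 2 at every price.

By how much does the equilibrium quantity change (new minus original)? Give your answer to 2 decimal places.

Before the shock: 44 - 5p = p - 4 ⇒ 48 = 6p ⇒ p = 8, Q = 4.
With the change applied: demand Qd = 30 - 5p, supply Qs = p - 2.
Clearing the new market: 30 - 5p = p - 2, so p = 16/3 ≈ 5.3333 and Q = 10/3 ≈ 3.3333.
ΔQ = 3.3333 − 4 = -0.67.

-0.67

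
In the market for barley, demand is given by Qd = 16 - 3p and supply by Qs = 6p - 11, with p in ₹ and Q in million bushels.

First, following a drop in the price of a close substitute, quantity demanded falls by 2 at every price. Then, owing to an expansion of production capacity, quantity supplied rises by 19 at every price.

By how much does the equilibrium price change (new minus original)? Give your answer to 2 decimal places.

-2.33

Original equilibrium: 16 - 3p = 6p - 11 gives 27 = 9p, so p = 3 and Q = 7.
The shock moves the curves to Qd = 14 - 3p and Qs = 6p + 8.
Clearing the new market: 14 - 3p = 6p + 8, so p = 2/3 ≈ 0.6667 and Q = 12.
Δp = 0.6667 − 3 = -2.33.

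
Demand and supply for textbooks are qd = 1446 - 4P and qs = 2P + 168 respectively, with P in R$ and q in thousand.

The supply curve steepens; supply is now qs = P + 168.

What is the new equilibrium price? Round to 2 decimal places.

255.60

Solve the original market: 1446 - 4P = 2P + 168, hence P = 213 and q = 594.
The shock moves the curves to qd = 1446 - 4P and qs = P + 168.
New equilibrium: 1446 - 4P = P + 168 ⇒ 1278 = 5P ⇒ P = 255.6, q = 423.6.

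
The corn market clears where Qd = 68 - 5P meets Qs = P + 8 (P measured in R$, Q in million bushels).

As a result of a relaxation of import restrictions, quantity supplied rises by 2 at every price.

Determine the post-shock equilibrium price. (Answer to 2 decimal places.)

Before the shock: 68 - 5P = P + 8 ⇒ 60 = 6P ⇒ P = 10, Q = 18.
With the change applied: demand Qd = 68 - 5P, supply Qs = P + 10.
New equilibrium: 68 - 5P = P + 10 ⇒ 58 = 6P ⇒ P = 29/3 ≈ 9.6667, Q = 59/3 ≈ 19.6667.

9.67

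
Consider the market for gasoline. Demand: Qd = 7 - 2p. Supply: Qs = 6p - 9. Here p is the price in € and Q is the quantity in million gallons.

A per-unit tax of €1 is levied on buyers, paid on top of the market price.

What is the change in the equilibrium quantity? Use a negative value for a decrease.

Initially, 7 - 2p = 6p - 9, so 16 = 8p and p = 2, Q = 3.
Since buyers pay the price plus the tax, the effective demand curve becomes Qd = 5 - 2p.
Setting them equal: 5 - 2p = 6p - 9 → 14 = 8p, so p = 1.75 and Q = 1.5.
ΔQ = 1.5 − 3 = -1.5.

-1.5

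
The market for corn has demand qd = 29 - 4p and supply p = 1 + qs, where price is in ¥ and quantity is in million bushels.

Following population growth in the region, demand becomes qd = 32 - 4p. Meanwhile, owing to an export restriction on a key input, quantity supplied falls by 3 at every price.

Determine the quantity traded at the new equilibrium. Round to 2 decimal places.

Original equilibrium: 29 - 4p = p - 1 gives 30 = 5p, so p = 6 and q = 5.
After the shift, demand is qd = 32 - 4p and supply is qs = p - 4.
Setting them equal: 32 - 4p = p - 4 → 36 = 5p, so p = 7.2 and q = 3.2.

3.20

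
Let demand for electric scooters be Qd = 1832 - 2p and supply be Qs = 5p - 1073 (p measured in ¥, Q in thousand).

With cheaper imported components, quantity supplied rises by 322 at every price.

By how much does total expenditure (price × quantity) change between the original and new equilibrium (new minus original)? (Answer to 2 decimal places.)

-12144.00

Before the shock: 1832 - 2p = 5p - 1073 ⇒ 2905 = 7p ⇒ p = 415, Q = 1002.
After the shift, demand is Qd = 1832 - 2p and supply is Qs = 5p - 751.
New equilibrium: 1832 - 2p = 5p - 751 ⇒ 2583 = 7p ⇒ p = 369, Q = 1094.
Expenditure moves from 415×1002 = 415830 to 369×1094 = 403686; change = -12144.00.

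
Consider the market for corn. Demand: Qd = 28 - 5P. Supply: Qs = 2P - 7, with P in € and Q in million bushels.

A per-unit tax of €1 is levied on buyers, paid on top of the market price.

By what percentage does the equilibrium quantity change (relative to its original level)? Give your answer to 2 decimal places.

Before the shock: 28 - 5P = 2P - 7 ⇒ 35 = 7P ⇒ P = 5, Q = 3.
Since buyers pay the price plus the tax, the effective demand curve becomes Qd = 23 - 5P.
Clearing the new market: 23 - 5P = 2P - 7, so P = 30/7 ≈ 4.2857 and Q = 11/7 ≈ 1.5714.
%ΔQ = (1.5714 − 3) / 3 × 100 = -47.62%.

-47.62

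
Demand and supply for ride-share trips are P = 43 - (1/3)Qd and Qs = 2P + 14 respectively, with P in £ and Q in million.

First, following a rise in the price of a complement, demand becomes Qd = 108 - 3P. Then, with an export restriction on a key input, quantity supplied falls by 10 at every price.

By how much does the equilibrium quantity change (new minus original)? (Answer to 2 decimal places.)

Initially, 129 - 3P = 2P + 14, so 115 = 5P and P = 23, Q = 60.
The shock moves the curves to Qd = 108 - 3P and Qs = 2P + 4.
Clearing the new market: 108 - 3P = 2P + 4, so P = 20.8 and Q = 45.6.
ΔQ = 45.6 − 60 = -14.40.

-14.40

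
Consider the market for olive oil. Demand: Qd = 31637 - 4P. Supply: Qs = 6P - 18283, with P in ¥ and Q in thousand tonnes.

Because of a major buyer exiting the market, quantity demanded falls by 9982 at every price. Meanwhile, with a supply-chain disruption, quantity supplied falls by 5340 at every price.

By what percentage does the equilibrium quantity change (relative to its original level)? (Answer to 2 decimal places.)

-69.63

Initially, 31637 - 4P = 6P - 18283, so 49920 = 10P and P = 4992, Q = 11669.
The shock moves the curves to Qd = 21655 - 4P and Qs = 6P - 23623.
New equilibrium: 21655 - 4P = 6P - 23623 ⇒ 45278 = 10P ⇒ P = 4527.8, Q = 3543.8.
%ΔQ = (3543.8 − 11669) / 11669 × 100 = -69.63%.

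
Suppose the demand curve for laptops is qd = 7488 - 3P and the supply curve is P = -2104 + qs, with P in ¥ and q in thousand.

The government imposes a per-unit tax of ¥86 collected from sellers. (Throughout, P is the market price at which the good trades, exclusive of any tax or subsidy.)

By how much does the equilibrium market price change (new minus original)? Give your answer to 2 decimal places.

+21.50

Solve the original market: 7488 - 3P = P + 2104, hence P = 1346 and q = 3450.
Since sellers keep the price net of the tax, the effective supply curve becomes qs = P + 2018.
Equate the new curves: 7488 - 3P = P + 2018, giving 5470 = 4P, P = 1367.5, q = 3385.5.
ΔP = 1367.5 − 1346 = +21.50.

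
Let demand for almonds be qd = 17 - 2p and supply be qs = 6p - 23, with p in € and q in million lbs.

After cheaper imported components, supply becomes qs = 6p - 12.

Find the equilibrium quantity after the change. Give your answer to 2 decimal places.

Initially, 17 - 2p = 6p - 23, so 40 = 8p and p = 5, q = 7.
The shock moves the curves to qd = 17 - 2p and qs = 6p - 12.
Equate the new curves: 17 - 2p = 6p - 12, giving 29 = 8p, p = 3.625, q = 9.75.

9.75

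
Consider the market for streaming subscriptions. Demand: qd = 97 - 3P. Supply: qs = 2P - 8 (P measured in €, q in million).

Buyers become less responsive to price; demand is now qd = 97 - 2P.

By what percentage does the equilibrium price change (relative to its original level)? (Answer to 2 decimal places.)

Initially, 97 - 3P = 2P - 8, so 105 = 5P and P = 21, q = 34.
The new curves are qd = 97 - 2P (demand) and qs = 2P - 8 (supply).
Equate the new curves: 97 - 2P = 2P - 8, giving 105 = 4P, P = 26.25, q = 44.5.
%ΔP = (26.25 − 21) / 21 × 100 = +25.00%.

+25.00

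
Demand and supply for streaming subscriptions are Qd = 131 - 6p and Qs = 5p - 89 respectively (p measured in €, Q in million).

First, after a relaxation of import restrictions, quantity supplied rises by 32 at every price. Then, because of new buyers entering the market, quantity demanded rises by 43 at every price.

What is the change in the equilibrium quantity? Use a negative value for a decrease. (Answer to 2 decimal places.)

Initially, 131 - 6p = 5p - 89, so 220 = 11p and p = 20, Q = 11.
The new curves are Qd = 174 - 6p (demand) and Qs = 5p - 57 (supply).
Setting them equal: 174 - 6p = 5p - 57 → 231 = 11p, so p = 21 and Q = 48.
ΔQ = 48 − 11 = +37.00.

+37.00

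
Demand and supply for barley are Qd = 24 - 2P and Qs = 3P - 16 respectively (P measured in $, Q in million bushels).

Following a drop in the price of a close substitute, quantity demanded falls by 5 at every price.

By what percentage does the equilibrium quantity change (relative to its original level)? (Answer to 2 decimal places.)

Before the shock: 24 - 2P = 3P - 16 ⇒ 40 = 5P ⇒ P = 8, Q = 8.
With the change applied: demand Qd = 19 - 2P, supply Qs = 3P - 16.
New equilibrium: 19 - 2P = 3P - 16 ⇒ 35 = 5P ⇒ P = 7, Q = 5.
%ΔQ = (5 − 8) / 8 × 100 = -37.50%.

-37.50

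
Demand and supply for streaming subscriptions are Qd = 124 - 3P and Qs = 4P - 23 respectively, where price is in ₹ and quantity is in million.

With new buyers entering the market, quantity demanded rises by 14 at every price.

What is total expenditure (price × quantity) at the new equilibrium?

1587

Before the shock: 124 - 3P = 4P - 23 ⇒ 147 = 7P ⇒ P = 21, Q = 61.
The shock moves the curves to Qd = 138 - 3P and Qs = 4P - 23.
Clearing the new market: 138 - 3P = 4P - 23, so P = 23 and Q = 69.
New expenditure = 23 × 69 = 1587.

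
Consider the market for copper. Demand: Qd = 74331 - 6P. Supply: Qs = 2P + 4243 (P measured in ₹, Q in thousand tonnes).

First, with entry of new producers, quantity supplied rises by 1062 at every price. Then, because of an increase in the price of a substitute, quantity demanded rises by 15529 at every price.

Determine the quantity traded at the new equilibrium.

Initially, 74331 - 6P = 2P + 4243, so 70088 = 8P and P = 8761, Q = 21765.
After the shift, demand is Qd = 89860 - 6P and supply is Qs = 2P + 5305.
Equate the new curves: 89860 - 6P = 2P + 5305, giving 84555 = 8P, P = 10569.375, Q = 26443.75.

26443.75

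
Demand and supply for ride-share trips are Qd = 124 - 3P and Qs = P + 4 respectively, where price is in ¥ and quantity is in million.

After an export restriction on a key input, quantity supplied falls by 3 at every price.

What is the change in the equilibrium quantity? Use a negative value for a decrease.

Before the shock: 124 - 3P = P + 4 ⇒ 120 = 4P ⇒ P = 30, Q = 34.
With the change applied: demand Qd = 124 - 3P, supply Qs = P + 1.
New equilibrium: 124 - 3P = P + 1 ⇒ 123 = 4P ⇒ P = 30.75, Q = 31.75.
ΔQ = 31.75 − 34 = -2.25.

-2.25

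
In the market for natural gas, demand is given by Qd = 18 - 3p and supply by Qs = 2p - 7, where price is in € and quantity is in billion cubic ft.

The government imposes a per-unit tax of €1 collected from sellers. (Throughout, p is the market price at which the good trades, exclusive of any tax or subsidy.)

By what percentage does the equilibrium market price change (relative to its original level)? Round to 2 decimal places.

Solve the original market: 18 - 3p = 2p - 7, hence p = 5 and Q = 3.
Since sellers keep the price net of the tax, the effective supply curve becomes Qs = 2p - 9.
Clearing the new market: 18 - 3p = 2p - 9, so p = 5.4 and Q = 1.8.
%Δp = (5.4 − 5) / 5 × 100 = +8.00%.

+8.00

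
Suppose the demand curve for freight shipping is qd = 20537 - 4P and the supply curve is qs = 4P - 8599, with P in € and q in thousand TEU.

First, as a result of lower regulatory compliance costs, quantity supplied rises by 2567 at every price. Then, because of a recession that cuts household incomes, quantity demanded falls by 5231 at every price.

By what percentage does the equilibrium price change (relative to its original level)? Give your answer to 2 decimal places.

Initially, 20537 - 4P = 4P - 8599, so 29136 = 8P and P = 3642, q = 5969.
With the change applied: demand qd = 15306 - 4P, supply qs = 4P - 6032.
Clearing the new market: 15306 - 4P = 4P - 6032, so P = 2667.25 and q = 4637.
%ΔP = (2667.25 − 3642) / 3642 × 100 = -26.76%.

-26.76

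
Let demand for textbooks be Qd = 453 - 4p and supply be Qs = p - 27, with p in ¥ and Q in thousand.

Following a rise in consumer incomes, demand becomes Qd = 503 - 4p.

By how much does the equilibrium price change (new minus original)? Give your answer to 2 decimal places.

+10.00

Before the shock: 453 - 4p = p - 27 ⇒ 480 = 5p ⇒ p = 96, Q = 69.
With the change applied: demand Qd = 503 - 4p, supply Qs = p - 27.
Equate the new curves: 503 - 4p = p - 27, giving 530 = 5p, p = 106, Q = 79.
Δp = 106 − 96 = +10.00.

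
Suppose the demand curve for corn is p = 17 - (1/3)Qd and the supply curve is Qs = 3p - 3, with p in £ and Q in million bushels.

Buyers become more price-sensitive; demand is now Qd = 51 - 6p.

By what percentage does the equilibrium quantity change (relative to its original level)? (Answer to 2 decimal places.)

Before the shock: 51 - 3p = 3p - 3 ⇒ 54 = 6p ⇒ p = 9, Q = 24.
The shock moves the curves to Qd = 51 - 6p and Qs = 3p - 3.
Clearing the new market: 51 - 6p = 3p - 3, so p = 6 and Q = 15.
%ΔQ = (15 − 24) / 24 × 100 = -37.50%.

-37.50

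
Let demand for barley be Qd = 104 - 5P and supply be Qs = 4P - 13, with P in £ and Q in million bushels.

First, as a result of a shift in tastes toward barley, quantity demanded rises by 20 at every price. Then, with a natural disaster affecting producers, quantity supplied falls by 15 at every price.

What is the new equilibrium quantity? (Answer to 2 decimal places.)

Original equilibrium: 104 - 5P = 4P - 13 gives 117 = 9P, so P = 13 and Q = 39.
The shock moves the curves to Qd = 124 - 5P and Qs = 4P - 28.
New equilibrium: 124 - 5P = 4P - 28 ⇒ 152 = 9P ⇒ P = 152/9 ≈ 16.8889, Q = 356/9 ≈ 39.5556.

39.56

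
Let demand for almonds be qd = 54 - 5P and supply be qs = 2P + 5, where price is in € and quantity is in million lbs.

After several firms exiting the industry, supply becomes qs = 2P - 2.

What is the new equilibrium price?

Before the shock: 54 - 5P = 2P + 5 ⇒ 49 = 7P ⇒ P = 7, q = 19.
With the change applied: demand qd = 54 - 5P, supply qs = 2P - 2.
Setting them equal: 54 - 5P = 2P - 2 → 56 = 7P, so P = 8 and q = 14.

8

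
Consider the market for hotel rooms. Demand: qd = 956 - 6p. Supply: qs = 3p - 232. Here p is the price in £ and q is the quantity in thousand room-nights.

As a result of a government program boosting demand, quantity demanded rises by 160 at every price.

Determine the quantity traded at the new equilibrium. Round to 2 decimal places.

Original equilibrium: 956 - 6p = 3p - 232 gives 1188 = 9p, so p = 132 and q = 164.
With the change applied: demand qd = 1116 - 6p, supply qs = 3p - 232.
Setting them equal: 1116 - 6p = 3p - 232 → 1348 = 9p, so p = 1348/9 ≈ 149.7778 and q = 652/3 ≈ 217.3333.

217.33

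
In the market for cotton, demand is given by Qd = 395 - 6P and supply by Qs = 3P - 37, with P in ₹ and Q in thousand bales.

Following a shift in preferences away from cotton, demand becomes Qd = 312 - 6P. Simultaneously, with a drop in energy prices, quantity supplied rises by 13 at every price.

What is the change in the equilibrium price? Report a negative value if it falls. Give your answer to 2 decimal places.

-10.67

Initially, 395 - 6P = 3P - 37, so 432 = 9P and P = 48, Q = 107.
The shock moves the curves to Qd = 312 - 6P and Qs = 3P - 24.
Equate the new curves: 312 - 6P = 3P - 24, giving 336 = 9P, P = 112/3 ≈ 37.3333, Q = 88.
ΔP = 37.3333 − 48 = -10.67.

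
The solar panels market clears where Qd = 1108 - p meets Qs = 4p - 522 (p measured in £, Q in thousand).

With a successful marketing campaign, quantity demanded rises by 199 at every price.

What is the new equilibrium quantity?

Initially, 1108 - p = 4p - 522, so 1630 = 5p and p = 326, Q = 782.
The shock moves the curves to Qd = 1307 - p and Qs = 4p - 522.
New equilibrium: 1307 - p = 4p - 522 ⇒ 1829 = 5p ⇒ p = 365.8, Q = 941.2.

941.2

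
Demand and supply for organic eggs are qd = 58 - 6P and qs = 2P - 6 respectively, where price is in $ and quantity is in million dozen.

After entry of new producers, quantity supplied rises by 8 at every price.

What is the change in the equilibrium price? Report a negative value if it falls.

Original equilibrium: 58 - 6P = 2P - 6 gives 64 = 8P, so P = 8 and q = 10.
The shock moves the curves to qd = 58 - 6P and qs = 2P + 2.
Setting them equal: 58 - 6P = 2P + 2 → 56 = 8P, so P = 7 and q = 16.
ΔP = 7 − 8 = -1.

-1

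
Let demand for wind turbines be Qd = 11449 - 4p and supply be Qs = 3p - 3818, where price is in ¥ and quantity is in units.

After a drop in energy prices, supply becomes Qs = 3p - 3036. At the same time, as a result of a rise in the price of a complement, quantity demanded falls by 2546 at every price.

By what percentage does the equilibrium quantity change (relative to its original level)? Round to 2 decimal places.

Before the shock: 11449 - 4p = 3p - 3818 ⇒ 15267 = 7p ⇒ p = 2181, Q = 2725.
The new curves are Qd = 8903 - 4p (demand) and Qs = 3p - 3036 (supply).
Clearing the new market: 8903 - 4p = 3p - 3036, so p = 11939/7 ≈ 1705.5714 and Q = 14565/7 ≈ 2080.7143.
%ΔQ = (2080.7143 − 2725) / 2725 × 100 = -23.64%.

-23.64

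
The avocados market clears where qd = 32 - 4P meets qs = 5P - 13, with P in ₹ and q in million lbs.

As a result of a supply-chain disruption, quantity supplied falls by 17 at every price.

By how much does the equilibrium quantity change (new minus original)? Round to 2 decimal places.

Solve the original market: 32 - 4P = 5P - 13, hence P = 5 and q = 12.
The shock moves the curves to qd = 32 - 4P and qs = 5P - 30.
New equilibrium: 32 - 4P = 5P - 30 ⇒ 62 = 9P ⇒ P = 62/9 ≈ 6.8889, q = 40/9 ≈ 4.4444.
Δq = 4.4444 − 12 = -7.56.

-7.56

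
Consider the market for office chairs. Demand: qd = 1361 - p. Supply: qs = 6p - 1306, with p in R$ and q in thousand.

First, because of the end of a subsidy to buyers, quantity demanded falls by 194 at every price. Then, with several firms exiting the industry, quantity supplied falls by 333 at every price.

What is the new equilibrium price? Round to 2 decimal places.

Original equilibrium: 1361 - p = 6p - 1306 gives 2667 = 7p, so p = 381 and q = 980.
The new curves are qd = 1167 - p (demand) and qs = 6p - 1639 (supply).
Clearing the new market: 1167 - p = 6p - 1639, so p = 2806/7 ≈ 400.8571 and q = 5363/7 ≈ 766.1429.

400.86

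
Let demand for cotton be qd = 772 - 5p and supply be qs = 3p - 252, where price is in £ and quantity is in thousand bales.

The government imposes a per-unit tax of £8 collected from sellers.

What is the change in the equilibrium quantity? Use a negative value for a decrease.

Before the shock: 772 - 5p = 3p - 252 ⇒ 1024 = 8p ⇒ p = 128, q = 132.
Since sellers keep the price net of the tax, the effective supply curve becomes qs = 3p - 276.
Clearing the new market: 772 - 5p = 3p - 276, so p = 131 and q = 117.
Δq = 117 − 132 = -15.

-15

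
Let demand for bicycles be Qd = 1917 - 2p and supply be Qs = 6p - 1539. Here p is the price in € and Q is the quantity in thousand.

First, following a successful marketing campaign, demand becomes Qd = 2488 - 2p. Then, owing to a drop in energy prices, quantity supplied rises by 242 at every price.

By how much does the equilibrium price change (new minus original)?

Initially, 1917 - 2p = 6p - 1539, so 3456 = 8p and p = 432, Q = 1053.
The new curves are Qd = 2488 - 2p (demand) and Qs = 6p - 1297 (supply).
New equilibrium: 2488 - 2p = 6p - 1297 ⇒ 3785 = 8p ⇒ p = 473.125, Q = 1541.75.
Δp = 473.125 − 432 = +41.125.

+41.125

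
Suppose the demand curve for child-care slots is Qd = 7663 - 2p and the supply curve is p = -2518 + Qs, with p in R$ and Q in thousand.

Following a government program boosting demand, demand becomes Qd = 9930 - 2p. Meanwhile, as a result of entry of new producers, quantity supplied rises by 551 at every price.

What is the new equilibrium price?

Original equilibrium: 7663 - 2p = p + 2518 gives 5145 = 3p, so p = 1715 and Q = 4233.
The new curves are Qd = 9930 - 2p (demand) and Qs = p + 3069 (supply).
Setting them equal: 9930 - 2p = p + 3069 → 6861 = 3p, so p = 2287 and Q = 5356.

2287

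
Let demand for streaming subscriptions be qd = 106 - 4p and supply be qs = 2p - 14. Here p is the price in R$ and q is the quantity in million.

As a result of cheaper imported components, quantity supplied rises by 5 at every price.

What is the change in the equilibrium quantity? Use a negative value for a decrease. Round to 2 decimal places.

+3.33

Initially, 106 - 4p = 2p - 14, so 120 = 6p and p = 20, q = 26.
With the change applied: demand qd = 106 - 4p, supply qs = 2p - 9.
Equate the new curves: 106 - 4p = 2p - 9, giving 115 = 6p, p = 115/6 ≈ 19.1667, q = 88/3 ≈ 29.3333.
Δq = 29.3333 − 26 = +3.33.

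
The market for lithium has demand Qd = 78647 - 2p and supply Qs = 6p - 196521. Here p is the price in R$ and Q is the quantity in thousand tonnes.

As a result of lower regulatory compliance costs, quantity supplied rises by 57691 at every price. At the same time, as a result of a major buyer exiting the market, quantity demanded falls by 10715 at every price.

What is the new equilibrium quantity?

16241.5

Original equilibrium: 78647 - 2p = 6p - 196521 gives 275168 = 8p, so p = 34396 and Q = 9855.
The new curves are Qd = 67932 - 2p (demand) and Qs = 6p - 138830 (supply).
Setting them equal: 67932 - 2p = 6p - 138830 → 206762 = 8p, so p = 25845.25 and Q = 16241.5.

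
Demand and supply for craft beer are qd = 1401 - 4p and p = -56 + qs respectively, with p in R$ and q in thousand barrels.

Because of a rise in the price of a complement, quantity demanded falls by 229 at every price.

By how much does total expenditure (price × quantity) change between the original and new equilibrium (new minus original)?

-25107.56

Before the shock: 1401 - 4p = p + 56 ⇒ 1345 = 5p ⇒ p = 269, q = 325.
With the change applied: demand qd = 1172 - 4p, supply qs = p + 56.
Clearing the new market: 1172 - 4p = p + 56, so p = 223.2 and q = 279.2.
Expenditure moves from 269×325 = 87425 to 223.2×279.2 = 62317.44; change = -25107.56.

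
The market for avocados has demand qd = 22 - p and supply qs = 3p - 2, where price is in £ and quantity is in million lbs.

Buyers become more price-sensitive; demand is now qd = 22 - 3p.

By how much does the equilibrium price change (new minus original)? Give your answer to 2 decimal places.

-2.00

Initially, 22 - p = 3p - 2, so 24 = 4p and p = 6, q = 16.
The new curves are qd = 22 - 3p (demand) and qs = 3p - 2 (supply).
Setting them equal: 22 - 3p = 3p - 2 → 24 = 6p, so p = 4 and q = 10.
Δp = 4 − 6 = -2.00.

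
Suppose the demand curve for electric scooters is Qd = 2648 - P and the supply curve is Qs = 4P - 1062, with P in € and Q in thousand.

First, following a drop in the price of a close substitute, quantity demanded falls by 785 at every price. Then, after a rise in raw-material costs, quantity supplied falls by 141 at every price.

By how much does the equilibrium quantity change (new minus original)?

Before the shock: 2648 - P = 4P - 1062 ⇒ 3710 = 5P ⇒ P = 742, Q = 1906.
After the shift, demand is Qd = 1863 - P and supply is Qs = 4P - 1203.
Equate the new curves: 1863 - P = 4P - 1203, giving 3066 = 5P, P = 613.2, Q = 1249.8.
ΔQ = 1249.8 − 1906 = -656.2.

-656.2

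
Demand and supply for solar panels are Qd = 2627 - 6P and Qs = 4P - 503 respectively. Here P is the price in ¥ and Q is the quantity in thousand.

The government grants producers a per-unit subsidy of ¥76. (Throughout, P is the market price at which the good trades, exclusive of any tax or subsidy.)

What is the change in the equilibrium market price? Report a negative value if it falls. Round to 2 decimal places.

Original equilibrium: 2627 - 6P = 4P - 503 gives 3130 = 10P, so P = 313 and Q = 749.
Since sellers receive the price plus the subsidy, the effective supply curve becomes Qs = 4P - 199.
Clearing the new market: 2627 - 6P = 4P - 199, so P = 282.6 and Q = 931.4.
ΔP = 282.6 − 313 = -30.40.

-30.40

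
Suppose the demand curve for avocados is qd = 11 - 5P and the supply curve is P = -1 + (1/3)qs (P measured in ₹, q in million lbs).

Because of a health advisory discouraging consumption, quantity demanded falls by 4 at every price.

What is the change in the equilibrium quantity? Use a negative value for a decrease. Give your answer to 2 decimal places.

-1.50

Before the shock: 11 - 5P = 3P + 3 ⇒ 8 = 8P ⇒ P = 1, q = 6.
After the shift, demand is qd = 7 - 5P and supply is qs = 3P + 3.
Setting them equal: 7 - 5P = 3P + 3 → 4 = 8P, so P = 0.5 and q = 4.5.
Δq = 4.5 − 6 = -1.50.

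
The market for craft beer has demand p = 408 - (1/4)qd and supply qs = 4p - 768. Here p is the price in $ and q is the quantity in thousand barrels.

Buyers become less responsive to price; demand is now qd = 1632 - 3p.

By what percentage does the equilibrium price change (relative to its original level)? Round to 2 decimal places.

Before the shock: 1632 - 4p = 4p - 768 ⇒ 2400 = 8p ⇒ p = 300, q = 432.
The new curves are qd = 1632 - 3p (demand) and qs = 4p - 768 (supply).
Setting them equal: 1632 - 3p = 4p - 768 → 2400 = 7p, so p = 2400/7 ≈ 342.8571 and q = 4224/7 ≈ 603.4286.
%Δp = (342.8571 − 300) / 300 × 100 = +14.29%.

+14.29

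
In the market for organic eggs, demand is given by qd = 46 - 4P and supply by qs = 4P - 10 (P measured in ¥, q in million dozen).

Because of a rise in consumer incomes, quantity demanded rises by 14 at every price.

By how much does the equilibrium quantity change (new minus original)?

Initially, 46 - 4P = 4P - 10, so 56 = 8P and P = 7, q = 18.
With the change applied: demand qd = 60 - 4P, supply qs = 4P - 10.
Setting them equal: 60 - 4P = 4P - 10 → 70 = 8P, so P = 8.75 and q = 25.
Δq = 25 − 18 = +7.

+7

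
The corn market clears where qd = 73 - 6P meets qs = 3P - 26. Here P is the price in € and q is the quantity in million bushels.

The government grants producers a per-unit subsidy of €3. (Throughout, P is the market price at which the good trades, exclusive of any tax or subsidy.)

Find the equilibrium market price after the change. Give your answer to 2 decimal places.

Original equilibrium: 73 - 6P = 3P - 26 gives 99 = 9P, so P = 11 and q = 7.
Since sellers receive the price plus the subsidy, the effective supply curve becomes qs = 3P - 17.
Setting them equal: 73 - 6P = 3P - 17 → 90 = 9P, so P = 10 and q = 13.

10.00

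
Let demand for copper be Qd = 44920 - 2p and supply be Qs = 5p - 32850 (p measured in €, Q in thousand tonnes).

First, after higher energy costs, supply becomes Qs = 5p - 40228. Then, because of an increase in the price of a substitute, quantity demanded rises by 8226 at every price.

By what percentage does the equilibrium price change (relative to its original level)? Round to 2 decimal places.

Before the shock: 44920 - 2p = 5p - 32850 ⇒ 77770 = 7p ⇒ p = 11110, Q = 22700.
The shock moves the curves to Qd = 53146 - 2p and Qs = 5p - 40228.
Equate the new curves: 53146 - 2p = 5p - 40228, giving 93374 = 7p, p = 93374/7 ≈ 13339.1429, Q = 185274/7 ≈ 26467.7143.
%Δp = (13339.1429 − 11110) / 11110 × 100 = +20.06%.

+20.06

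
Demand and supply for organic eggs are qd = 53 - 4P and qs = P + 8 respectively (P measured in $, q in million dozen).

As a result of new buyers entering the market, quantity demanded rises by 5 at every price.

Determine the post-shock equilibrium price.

Solve the original market: 53 - 4P = P + 8, hence P = 9 and q = 17.
With the change applied: demand qd = 58 - 4P, supply qs = P + 8.
Setting them equal: 58 - 4P = P + 8 → 50 = 5P, so P = 10 and q = 18.

10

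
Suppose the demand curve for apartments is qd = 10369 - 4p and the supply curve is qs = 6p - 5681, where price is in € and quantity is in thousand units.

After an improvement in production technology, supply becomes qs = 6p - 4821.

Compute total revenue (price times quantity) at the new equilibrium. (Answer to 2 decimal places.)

6521067.00

Original equilibrium: 10369 - 4p = 6p - 5681 gives 16050 = 10p, so p = 1605 and q = 3949.
The shock moves the curves to qd = 10369 - 4p and qs = 6p - 4821.
Clearing the new market: 10369 - 4p = 6p - 4821, so p = 1519 and q = 4293.
New expenditure = 1519 × 4293 = 6521067.00.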